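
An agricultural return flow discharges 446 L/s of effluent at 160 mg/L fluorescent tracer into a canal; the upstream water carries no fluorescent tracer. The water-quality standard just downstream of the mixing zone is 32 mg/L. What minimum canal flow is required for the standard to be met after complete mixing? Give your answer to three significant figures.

Set C_mix = 32: (Q·0 + 446.0·160.0) / (Q + 446.0) = 32
→ Q = 446.0·(160.0 − 32)/(32 − 0) = 1784 L/s.

1780 L/s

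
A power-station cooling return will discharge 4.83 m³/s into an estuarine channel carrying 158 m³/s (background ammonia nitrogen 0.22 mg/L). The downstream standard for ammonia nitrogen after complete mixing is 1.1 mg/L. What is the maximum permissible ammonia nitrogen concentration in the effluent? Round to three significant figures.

29.9 mg/L

At the limit, (Qr·Cr + Qe·Cₑ)/(Qr + Qe) = 1.1:
Cₑ = (162.8·1.1 − 158.0·0.2200) / 4.830 = 29.89 mg/L.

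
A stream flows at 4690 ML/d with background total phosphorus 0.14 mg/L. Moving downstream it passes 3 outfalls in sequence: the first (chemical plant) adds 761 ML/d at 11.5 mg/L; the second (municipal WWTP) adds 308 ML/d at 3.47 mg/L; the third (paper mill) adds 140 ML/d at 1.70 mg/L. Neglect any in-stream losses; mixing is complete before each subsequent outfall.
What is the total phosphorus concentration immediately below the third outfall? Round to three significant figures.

1.82 mg/L

Below outfall 1: Q → 5451 ML/d, C = (4690·0.1400 + 761.0·11.50)/5451 = 1.726 mg/L.
Below outfall 2: Q → 5759 ML/d, C = (5451·1.726 + 308.0·3.470)/5759 = 1.819 mg/L.
Below outfall 3: Q → 5899 ML/d, C = (5759·1.819 + 140.0·1.700)/5899 = 1.816 mg/L.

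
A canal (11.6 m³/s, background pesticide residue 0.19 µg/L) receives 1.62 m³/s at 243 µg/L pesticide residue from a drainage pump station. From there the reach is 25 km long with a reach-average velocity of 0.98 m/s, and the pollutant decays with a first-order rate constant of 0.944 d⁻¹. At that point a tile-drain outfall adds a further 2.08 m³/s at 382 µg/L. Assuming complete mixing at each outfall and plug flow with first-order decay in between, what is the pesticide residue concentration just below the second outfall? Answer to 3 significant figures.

71.5 µg/L

Mass balance: C = (11.60·0.1900 + 1.620·243.0) / 13.22 = 395.9/13.22 = 29.94 µg/L; combined flow 13.22 m³/s.
Travel time t = 25·1000 / 0.98 = 25510 s = 7.086 h.
Decay over the reach: 29.94·exp(−kt) = 29.94·0.7567 = 22.66 µg/L.
At the second outfall, C = (13.22·22.66 + 2.080·382.0) / (13.22 + 2.080) = 71.51 µg/L.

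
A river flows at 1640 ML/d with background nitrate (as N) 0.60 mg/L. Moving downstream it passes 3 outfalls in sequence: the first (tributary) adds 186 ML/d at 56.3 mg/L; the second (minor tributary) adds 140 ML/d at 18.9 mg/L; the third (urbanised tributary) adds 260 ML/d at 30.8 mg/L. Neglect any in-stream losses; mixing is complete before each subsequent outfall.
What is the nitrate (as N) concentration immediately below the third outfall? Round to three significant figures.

After outfall 1: Q = 1640 + 186.0 = 1826 ML/d; C = (1640·0.6000 + 186.0·56.30)/1826 = 6.274 mg/L.
After outfall 2: Q = 1826 + 140.0 = 1966 ML/d; C = (1826·6.274 + 140.0·18.90)/1966 = 7.173 mg/L.
After outfall 3: Q = 1966 + 260.0 = 2226 ML/d; C = (1966·7.173 + 260.0·30.80)/2226 = 9.933 mg/L.

9.93 mg/L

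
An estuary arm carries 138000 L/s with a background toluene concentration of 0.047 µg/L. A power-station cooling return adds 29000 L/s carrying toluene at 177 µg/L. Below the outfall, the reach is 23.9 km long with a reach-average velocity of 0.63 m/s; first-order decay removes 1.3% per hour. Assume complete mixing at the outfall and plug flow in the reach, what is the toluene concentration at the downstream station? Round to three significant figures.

Mass balance: C = (138000·0.04700 + 29000·177.0) / 167000 = 5139000/167000 = 30.78 µg/L.
Travel time t = 23.9·1000 / 0.63 = 37940 s = 10.54 h.
1.3%/h lost → k = −ln(1 − 0.013) = 0.01309 h⁻¹.
Applying C = C₀e^(−kt): 30.78 × 0.8712 = 26.81 µg/L.

26.8 µg/L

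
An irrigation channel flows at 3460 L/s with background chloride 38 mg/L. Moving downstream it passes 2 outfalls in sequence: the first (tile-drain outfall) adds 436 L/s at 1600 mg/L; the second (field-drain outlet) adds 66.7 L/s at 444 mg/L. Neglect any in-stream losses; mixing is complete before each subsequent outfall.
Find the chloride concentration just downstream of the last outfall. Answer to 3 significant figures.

217 mg/L

After outfall 1: Q = 3460 + 436.0 = 3896 L/s; C = (3460·38.00 + 436.0·1600)/3896 = 212.8 mg/L.
After outfall 2: Q = 3896 + 66.70 = 3963 L/s; C = (3896·212.8 + 66.70·444.0)/3963 = 216.7 mg/L.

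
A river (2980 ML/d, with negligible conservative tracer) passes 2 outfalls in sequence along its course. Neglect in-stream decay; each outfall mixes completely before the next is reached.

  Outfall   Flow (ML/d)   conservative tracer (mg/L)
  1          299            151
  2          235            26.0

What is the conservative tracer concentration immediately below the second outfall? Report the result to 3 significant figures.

14.6 mg/L

Below outfall 1: Q → 3279 ML/d, C = (2980·0 + 299.0·151.0)/3279 = 13.77 mg/L.
Below outfall 2: Q → 3514 ML/d, C = (3279·13.77 + 235.0·26.00)/3514 = 14.59 mg/L.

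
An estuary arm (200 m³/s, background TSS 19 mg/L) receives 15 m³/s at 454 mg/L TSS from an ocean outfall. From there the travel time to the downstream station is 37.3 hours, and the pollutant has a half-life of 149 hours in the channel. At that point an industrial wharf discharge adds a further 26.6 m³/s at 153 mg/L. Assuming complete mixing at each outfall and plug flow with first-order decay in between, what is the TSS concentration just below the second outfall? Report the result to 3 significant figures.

After mixing, C = (200.0·19.00 + 15.00·454.0) / 215.0 = 10610/215.0 = 49.35 mg/L; combined flow 215.0 m³/s.
Half-life 149 h → k = ln 2 / 149 = 0.004652 h⁻¹ = 0.1116 d⁻¹.
First-order decay: C = 49.35·exp(−k·t) = 49.35·0.8407 = 41.49 mg/L.
Second outfall: C = (215.0·41.49 + 26.60·153.0)/241.6 = 53.77 mg/L.

53.8 mg/L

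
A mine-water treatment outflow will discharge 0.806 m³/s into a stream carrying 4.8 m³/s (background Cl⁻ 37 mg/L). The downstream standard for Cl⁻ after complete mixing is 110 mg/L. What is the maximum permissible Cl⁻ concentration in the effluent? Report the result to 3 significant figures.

At the limit, (Qr·Cr + Qe·Cₑ)/(Qr + Qe) = 110:
Cₑ = (5.606·110 − 4.800·37.00) / 0.8060 = 544.7 mg/L.

545 mg/L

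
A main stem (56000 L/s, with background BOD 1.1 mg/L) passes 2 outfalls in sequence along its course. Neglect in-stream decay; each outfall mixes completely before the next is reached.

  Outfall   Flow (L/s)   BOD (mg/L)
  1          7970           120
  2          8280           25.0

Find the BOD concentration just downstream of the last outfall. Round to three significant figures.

17.0 mg/L

Below outfall 1: Q → 63970 L/s, C = (56000·1.100 + 7970·120.0)/63970 = 15.91 mg/L.
Below outfall 2: Q → 72250 L/s, C = (63970·15.91 + 8280·25.00)/72250 = 16.96 mg/L.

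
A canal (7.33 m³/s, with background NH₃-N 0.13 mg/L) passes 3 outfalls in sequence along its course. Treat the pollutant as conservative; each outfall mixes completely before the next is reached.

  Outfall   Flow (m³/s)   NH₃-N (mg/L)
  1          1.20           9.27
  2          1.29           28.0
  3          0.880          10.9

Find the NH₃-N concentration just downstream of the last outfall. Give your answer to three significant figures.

After outfall 1: Q = 7.330 + 1.200 = 8.530 m³/s; C = (7.330·0.1300 + 1.200·9.270)/8.530 = 1.416 mg/L.
After outfall 2: Q = 8.530 + 1.290 = 9.820 m³/s; C = (8.530·1.416 + 1.290·28.00)/9.820 = 4.908 mg/L.
After outfall 3: Q = 9.820 + 0.8800 = 10.70 m³/s; C = (9.820·4.908 + 0.8800·10.90)/10.70 = 5.401 mg/L.

5.40 mg/L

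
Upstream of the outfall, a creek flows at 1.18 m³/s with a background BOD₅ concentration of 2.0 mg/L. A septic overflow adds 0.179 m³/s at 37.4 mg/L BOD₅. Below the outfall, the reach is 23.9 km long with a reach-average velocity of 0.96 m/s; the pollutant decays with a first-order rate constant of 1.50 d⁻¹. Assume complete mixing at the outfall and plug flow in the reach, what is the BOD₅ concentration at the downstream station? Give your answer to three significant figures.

4.32 mg/L

Mixed concentration C = ΣQC/ΣQ = (1.180·2.000 + 0.1790·37.40) / 1.359 = 9.055/1.359 = 6.663 mg/L.
Travel time t = 23.9·1000 / 0.96 = 24900 s = 6.916 h.
After decay, C = 6.663 × e^(−kt) = 6.663 × 0.6491 = 4.325 mg/L.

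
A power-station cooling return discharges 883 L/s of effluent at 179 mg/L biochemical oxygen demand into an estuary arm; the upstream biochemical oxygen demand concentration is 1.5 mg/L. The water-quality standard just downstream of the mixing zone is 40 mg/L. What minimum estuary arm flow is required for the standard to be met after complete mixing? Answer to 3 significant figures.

3190 L/s

Set C_mix = 40: (Q·1.500 + 883.0·179.0) / (Q + 883.0) = 40
→ Q = 883.0·(179.0 − 40)/(40 − 1.500) = 3188 L/s.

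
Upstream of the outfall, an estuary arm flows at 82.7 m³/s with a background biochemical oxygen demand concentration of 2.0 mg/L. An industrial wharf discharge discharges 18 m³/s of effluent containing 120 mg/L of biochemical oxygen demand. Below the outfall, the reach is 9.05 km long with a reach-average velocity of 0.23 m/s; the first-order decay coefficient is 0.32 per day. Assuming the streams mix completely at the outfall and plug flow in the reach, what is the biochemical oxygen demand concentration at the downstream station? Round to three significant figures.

20.0 mg/L

Mixed concentration C = ΣQC/ΣQ = (82.70·2.000 + 18.00·120.0) / 100.7 = 2325/100.7 = 23.09 mg/L.
Travel time t = 9.05·1000 / 0.23 = 39350 s = 10.93 h.
Decay over the reach: 23.09·exp(−kt) = 23.09·0.8644 = 19.96 mg/L.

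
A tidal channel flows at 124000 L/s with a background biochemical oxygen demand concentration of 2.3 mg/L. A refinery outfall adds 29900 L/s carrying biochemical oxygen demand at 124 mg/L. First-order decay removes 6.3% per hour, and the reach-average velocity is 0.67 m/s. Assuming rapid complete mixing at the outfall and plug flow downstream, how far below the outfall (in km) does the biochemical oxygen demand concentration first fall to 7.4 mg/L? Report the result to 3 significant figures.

46.5 km

Flow-weighted average: C = (124000·2.300 + 29900·124.0) / 153900 = 3993000/153900 = 25.94 mg/L.
6.3%/h lost → k = −ln(1 − 0.063) = 0.06507 h⁻¹.
Set 25.94·exp(−k·t) = 7.4 → t = ln(25.94/7.4)/k = 69400 s = 19.28 h.
Distance = v·t = 0.67·69400 = 46500 m = 46.50 km.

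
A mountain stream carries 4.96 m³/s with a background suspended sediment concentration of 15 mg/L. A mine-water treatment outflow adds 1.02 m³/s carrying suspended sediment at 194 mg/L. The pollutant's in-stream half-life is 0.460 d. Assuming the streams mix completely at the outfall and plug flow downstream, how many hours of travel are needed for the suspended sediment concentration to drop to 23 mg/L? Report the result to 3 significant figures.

10.9 h

Conservation of mass: C = (4.960·15.00 + 1.020·194.0) / 5.980 = 272.3/5.980 = 45.53 mg/L.
Half-life 0.460 d → k = ln 2 / 0.460 = 1.507 d⁻¹.
45.53·exp(−k·t) = 23 → t = ln(45.53/23)/k = 39160 s = 10.88 h.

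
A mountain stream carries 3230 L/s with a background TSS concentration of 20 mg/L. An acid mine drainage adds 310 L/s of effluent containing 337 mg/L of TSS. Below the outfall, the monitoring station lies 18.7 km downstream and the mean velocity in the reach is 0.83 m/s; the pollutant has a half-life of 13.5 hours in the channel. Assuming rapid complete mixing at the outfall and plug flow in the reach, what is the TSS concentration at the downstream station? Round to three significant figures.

Flow-weighted average: C = (3230·20.00 + 310.0·337.0) / 3540 = 169100/3540 = 47.76 mg/L.
Travel time t = 18.7·1000 / 0.83 = 22530 s = 6.258 h.
Half-life 13.5 h → k = ln 2 / 13.5 = 0.05134 h⁻¹ = 1.232 d⁻¹.
Decay over the reach: 47.76·exp(−kt) = 47.76·0.7252 = 34.63 mg/L.

34.6 mg/L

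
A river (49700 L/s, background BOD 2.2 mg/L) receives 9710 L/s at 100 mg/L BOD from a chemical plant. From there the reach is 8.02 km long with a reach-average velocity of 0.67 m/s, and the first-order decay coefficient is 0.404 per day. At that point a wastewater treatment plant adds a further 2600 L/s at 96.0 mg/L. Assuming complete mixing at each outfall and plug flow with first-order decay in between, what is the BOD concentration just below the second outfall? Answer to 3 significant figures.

Mass balance: C = (49700·2.200 + 9710·100.0) / 59410 = 1080000/59410 = 18.18 mg/L; combined flow 59410 L/s.
Travel time t = 8.02·1000 / 0.67 = 11970 s = 3.325 h.
First-order decay: C = 18.18·exp(−k·t) = 18.18·0.9456 = 17.19 mg/L.
At the second outfall, C = (59410·17.19 + 2600·96.00) / (59410 + 2600) = 20.50 mg/L.

20.5 mg/L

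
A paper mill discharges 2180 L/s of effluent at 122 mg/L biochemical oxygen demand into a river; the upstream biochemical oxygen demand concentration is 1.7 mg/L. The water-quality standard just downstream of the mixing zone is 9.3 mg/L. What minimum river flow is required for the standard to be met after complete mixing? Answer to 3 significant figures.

32300 L/s

Set C_mix = 9.3: (Q·1.700 + 2180·122.0) / (Q + 2180) = 9.3
→ Q = 2180·(122.0 − 9.3)/(9.3 − 1.700) = 32330 L/s.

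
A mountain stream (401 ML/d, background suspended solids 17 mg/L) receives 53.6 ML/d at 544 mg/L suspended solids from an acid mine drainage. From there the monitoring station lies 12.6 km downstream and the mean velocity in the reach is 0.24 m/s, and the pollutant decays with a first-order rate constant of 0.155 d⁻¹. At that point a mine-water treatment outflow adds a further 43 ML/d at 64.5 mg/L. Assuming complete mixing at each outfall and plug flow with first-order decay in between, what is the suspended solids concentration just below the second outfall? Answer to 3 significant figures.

After mixing, C = (401.0·17.00 + 53.60·544.0) / 454.6 = 35980/454.6 = 79.14 mg/L; combined flow 454.6 ML/d.
Travel time t = 12.6·1000 / 0.24 = 52500 s = 14.58 h.
After decay, C = 79.14 × e^(−kt) = 79.14 × 0.9101 = 72.02 mg/L.
Second outfall: C = (454.6·72.02 + 43.00·64.50)/497.6 = 71.37 mg/L.

71.4 mg/L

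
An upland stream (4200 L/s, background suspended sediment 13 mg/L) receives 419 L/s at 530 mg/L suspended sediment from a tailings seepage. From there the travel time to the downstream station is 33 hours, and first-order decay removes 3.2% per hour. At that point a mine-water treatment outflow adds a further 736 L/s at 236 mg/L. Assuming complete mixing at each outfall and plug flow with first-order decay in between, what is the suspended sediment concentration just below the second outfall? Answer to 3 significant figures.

After mixing, C = (4200·13.00 + 419.0·530.0) / 4619 = 276700/4619 = 59.90 mg/L; combined flow 4619 L/s.
3.2%/h lost → k = −ln(1 − 0.032) = 0.03252 h⁻¹.
Applying C = C₀e^(−kt): 59.90 × 0.3419 = 20.48 mg/L.
At the second outfall, C = (4619·20.48 + 736.0·236.0) / (4619 + 736.0) = 50.10 mg/L.

50.1 mg/L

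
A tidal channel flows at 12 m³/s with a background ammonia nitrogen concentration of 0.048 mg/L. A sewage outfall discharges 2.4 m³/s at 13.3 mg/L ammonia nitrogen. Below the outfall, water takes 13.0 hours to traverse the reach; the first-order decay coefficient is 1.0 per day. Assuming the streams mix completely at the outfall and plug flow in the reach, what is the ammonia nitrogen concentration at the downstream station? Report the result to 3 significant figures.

Conservation of mass: C = (12.00·0.04800 + 2.400·13.30) / 14.40 = 32.50/14.40 = 2.257 mg/L.
After decay, C = 2.257 × e^(−kt) = 2.257 × 0.5818 = 1.313 mg/L.

1.31 mg/L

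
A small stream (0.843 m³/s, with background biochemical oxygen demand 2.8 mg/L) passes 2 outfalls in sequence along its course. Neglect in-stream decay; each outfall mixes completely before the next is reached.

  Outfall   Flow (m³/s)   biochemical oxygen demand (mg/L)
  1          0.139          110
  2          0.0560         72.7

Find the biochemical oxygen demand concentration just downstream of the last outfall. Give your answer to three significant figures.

After outfall 1: Q = 0.8430 + 0.1390 = 0.9820 m³/s; C = (0.8430·2.800 + 0.1390·110.0)/0.9820 = 17.97 mg/L.
After outfall 2: Q = 0.9820 + 0.05600 = 1.038 m³/s; C = (0.9820·17.97 + 0.05600·72.70)/1.038 = 20.93 mg/L.

20.9 mg/L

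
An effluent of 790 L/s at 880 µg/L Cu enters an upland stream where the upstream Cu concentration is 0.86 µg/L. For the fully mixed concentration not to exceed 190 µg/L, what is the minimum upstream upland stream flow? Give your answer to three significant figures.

2880 L/s

Set C_mix = 190: (Q·0.8600 + 790.0·880.0) / (Q + 790.0) = 190
→ Q = 790.0·(880.0 − 190)/(190 − 0.8600) = 2882 L/s.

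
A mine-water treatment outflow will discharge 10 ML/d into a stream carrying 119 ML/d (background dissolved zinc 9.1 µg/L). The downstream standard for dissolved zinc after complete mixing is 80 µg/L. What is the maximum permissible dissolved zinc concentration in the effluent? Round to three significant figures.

924 µg/L

At the limit, (Qr·Cr + Qe·Cₑ)/(Qr + Qe) = 80:
Cₑ = (129.0·80 − 119.0·9.100) / 10.00 = 923.7 µg/L.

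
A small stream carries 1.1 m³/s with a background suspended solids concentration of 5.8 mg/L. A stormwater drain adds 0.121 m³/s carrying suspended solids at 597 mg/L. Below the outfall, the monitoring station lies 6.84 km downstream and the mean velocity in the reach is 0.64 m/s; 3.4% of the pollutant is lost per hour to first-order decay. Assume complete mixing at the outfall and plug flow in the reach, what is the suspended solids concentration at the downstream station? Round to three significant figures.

58.1 mg/L

Mixed concentration C = ΣQC/ΣQ = (1.100·5.800 + 0.1210·597.0) / 1.221 = 78.62/1.221 = 64.39 mg/L.
Travel time t = 6.84·1000 / 0.64 = 10690 s = 2.969 h.
3.4%/h lost → k = −ln(1 − 0.034) = 0.03459 h⁻¹.
First-order decay: C = 64.39·exp(−k·t) = 64.39·0.9024 = 58.10 mg/L.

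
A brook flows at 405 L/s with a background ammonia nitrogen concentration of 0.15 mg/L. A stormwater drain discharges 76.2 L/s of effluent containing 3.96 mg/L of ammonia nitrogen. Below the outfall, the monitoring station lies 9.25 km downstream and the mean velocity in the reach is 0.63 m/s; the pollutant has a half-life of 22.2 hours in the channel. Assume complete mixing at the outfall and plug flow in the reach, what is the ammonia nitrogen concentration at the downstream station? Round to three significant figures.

0.663 mg/L

After mixing, C = (405.0·0.1500 + 76.20·3.960) / 481.2 = 362.5/481.2 = 0.7533 mg/L.
Travel time t = 9.25·1000 / 0.63 = 14680 s = 4.078 h.
Half-life 22.2 h → k = ln 2 / 22.2 = 0.03122 h⁻¹ = 0.7493 d⁻¹.
After decay, C = 0.7533 × e^(−kt) = 0.7533 × 0.8804 = 0.6633 mg/L.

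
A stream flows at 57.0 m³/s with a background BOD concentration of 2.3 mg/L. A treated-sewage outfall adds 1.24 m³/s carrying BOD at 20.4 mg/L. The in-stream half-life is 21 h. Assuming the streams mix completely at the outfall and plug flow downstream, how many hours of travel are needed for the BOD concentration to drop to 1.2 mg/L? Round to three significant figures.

Flow-weighted average: C = (57.00·2.300 + 1.240·20.40) / 58.24 = 156.4/58.24 = 2.685 mg/L.
Half-life 21 h → k = ln 2 / 21 = 0.03301 h⁻¹ = 0.7922 d⁻¹.
2.685·exp(−k·t) = 1.2 → t = ln(2.685/1.2)/k = 87850 s = 24.40 h.

24.4 h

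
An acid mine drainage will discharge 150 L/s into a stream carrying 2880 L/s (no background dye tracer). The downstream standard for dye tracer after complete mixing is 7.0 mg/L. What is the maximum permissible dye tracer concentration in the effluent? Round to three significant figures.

At the limit, (Qr·Cr + Qe·Cₑ)/(Qr + Qe) = 7.0:
Cₑ = (3030·7.0 − 2880·0) / 150.0 = 141.4 mg/L.

141 mg/L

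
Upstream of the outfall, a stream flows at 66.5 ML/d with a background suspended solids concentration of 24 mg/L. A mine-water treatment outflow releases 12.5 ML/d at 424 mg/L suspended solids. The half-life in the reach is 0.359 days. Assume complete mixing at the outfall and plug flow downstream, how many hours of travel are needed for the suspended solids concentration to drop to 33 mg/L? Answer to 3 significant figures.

12.1 h

Flow-weighted average: C = (66.50·24.00 + 12.50·424.0) / 79.00 = 6896/79.00 = 87.29 mg/L.
Half-life 0.359 d → k = ln 2 / 0.359 = 1.931 d⁻¹.
87.29·exp(−k·t) = 33 → t = ln(87.29/33)/k = 43530 s = 12.09 h.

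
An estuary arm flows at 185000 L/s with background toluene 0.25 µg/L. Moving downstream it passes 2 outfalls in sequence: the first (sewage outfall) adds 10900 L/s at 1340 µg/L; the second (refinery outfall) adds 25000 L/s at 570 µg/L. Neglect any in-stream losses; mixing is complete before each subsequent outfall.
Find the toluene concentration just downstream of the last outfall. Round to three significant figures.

After outfall 1: Q = 185000 + 10900 = 195900 L/s; C = (185000·0.2500 + 10900·1340)/195900 = 74.79 µg/L.
After outfall 2: Q = 195900 + 25000 = 220900 L/s; C = (195900·74.79 + 25000·570.0)/220900 = 130.8 µg/L.

131 µg/L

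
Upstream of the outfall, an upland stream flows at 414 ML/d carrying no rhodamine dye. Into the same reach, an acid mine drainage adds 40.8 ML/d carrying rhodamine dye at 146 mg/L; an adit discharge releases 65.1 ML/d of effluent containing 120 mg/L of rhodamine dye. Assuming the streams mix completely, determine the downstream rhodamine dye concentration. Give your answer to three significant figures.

26.5 mg/L

Mass balance: C = (414.0·0 + 40.80·146.0 + 65.10·120.0) / 519.9 = 13770/519.9 = 26.48 mg/L.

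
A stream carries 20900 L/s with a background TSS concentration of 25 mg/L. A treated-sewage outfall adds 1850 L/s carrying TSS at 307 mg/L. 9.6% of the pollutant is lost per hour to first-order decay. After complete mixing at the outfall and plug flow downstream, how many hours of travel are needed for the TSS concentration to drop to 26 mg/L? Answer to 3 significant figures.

After mixing, C = (20900·25.00 + 1850·307.0) / 22750 = 1090000/22750 = 47.93 mg/L.
9.6%/h lost → k = −ln(1 − 0.096) = 0.1009 h⁻¹.
47.93·exp(−k·t) = 26 → t = ln(47.93/26)/k = 21820 s = 6.061 h.

6.06 h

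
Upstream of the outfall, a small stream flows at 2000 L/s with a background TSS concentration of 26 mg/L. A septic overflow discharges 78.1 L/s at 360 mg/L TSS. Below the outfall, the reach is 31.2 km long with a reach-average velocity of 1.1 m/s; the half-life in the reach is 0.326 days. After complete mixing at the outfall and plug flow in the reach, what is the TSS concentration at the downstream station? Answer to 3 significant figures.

Mass balance: C = (2000·26.00 + 78.10·360.0) / 2078 = 80120/2078 = 38.55 mg/L.
Travel time t = 31.2·1000 / 1.1 = 28360 s = 7.879 h.
Half-life 0.326 d → k = ln 2 / 0.326 = 2.126 d⁻¹.
First-order decay: C = 38.55·exp(−k·t) = 38.55·0.4976 = 19.18 mg/L.

19.2 mg/L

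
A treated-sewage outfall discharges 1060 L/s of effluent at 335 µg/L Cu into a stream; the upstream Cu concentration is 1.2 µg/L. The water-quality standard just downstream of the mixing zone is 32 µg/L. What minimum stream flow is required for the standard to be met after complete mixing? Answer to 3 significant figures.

Set C_mix = 32: (Q·1.200 + 1060·335.0) / (Q + 1060) = 32
→ Q = 1060·(335.0 − 32)/(32 − 1.200) = 10430 L/s.

10400 L/s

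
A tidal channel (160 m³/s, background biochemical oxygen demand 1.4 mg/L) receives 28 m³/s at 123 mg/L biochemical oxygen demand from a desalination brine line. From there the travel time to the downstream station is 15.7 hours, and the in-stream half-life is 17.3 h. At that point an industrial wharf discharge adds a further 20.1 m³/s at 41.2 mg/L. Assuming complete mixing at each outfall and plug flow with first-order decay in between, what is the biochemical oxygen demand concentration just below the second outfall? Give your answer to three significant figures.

13.4 mg/L

Mass balance: C = (160.0·1.400 + 28.00·123.0) / 188.0 = 3668/188.0 = 19.51 mg/L; combined flow 188.0 m³/s.
Half-life 17.3 h → k = ln 2 / 17.3 = 0.04007 h⁻¹ = 0.9616 d⁻¹.
After decay, C = 19.51 × e^(−kt) = 19.51 × 0.5331 = 10.40 mg/L.
At the second outfall, C = (188.0·10.40 + 20.10·41.20) / (188.0 + 20.10) = 13.38 mg/L.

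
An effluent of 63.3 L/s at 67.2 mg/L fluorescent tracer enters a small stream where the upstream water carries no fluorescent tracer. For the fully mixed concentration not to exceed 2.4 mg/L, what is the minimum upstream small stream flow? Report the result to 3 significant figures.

Set C_mix = 2.4: (Q·0 + 63.30·67.20) / (Q + 63.30) = 2.4
→ Q = 63.30·(67.20 − 2.4)/(2.4 − 0) = 1709 L/s.

1710 L/s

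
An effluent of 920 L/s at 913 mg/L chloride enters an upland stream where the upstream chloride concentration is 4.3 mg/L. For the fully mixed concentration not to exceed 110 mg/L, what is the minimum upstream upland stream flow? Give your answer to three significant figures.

Set C_mix = 110: (Q·4.300 + 920.0·913.0) / (Q + 920.0) = 110
→ Q = 920.0·(913.0 − 110)/(110 − 4.300) = 6989 L/s.

6990 L/s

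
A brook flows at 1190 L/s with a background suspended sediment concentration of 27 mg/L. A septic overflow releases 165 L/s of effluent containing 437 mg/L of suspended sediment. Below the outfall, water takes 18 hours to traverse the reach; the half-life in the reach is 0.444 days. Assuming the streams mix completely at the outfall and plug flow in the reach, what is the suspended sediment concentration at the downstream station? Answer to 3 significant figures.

23.9 mg/L

Mass balance: C = (1190·27.00 + 165.0·437.0) / 1355 = 104200/1355 = 76.93 mg/L.
Half-life 0.444 d → k = ln 2 / 0.444 = 1.561 d⁻¹.
Decay over the reach: 76.93·exp(−kt) = 76.93·0.3101 = 23.85 mg/L.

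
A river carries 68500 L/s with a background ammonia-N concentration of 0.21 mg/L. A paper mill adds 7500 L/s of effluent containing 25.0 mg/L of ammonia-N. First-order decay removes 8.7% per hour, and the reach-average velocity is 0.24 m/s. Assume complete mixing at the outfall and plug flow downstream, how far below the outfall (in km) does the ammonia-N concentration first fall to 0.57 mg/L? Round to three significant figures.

14.6 km

Mixed concentration C = ΣQC/ΣQ = (68500·0.2100 + 7500·25.00) / 76000 = 201900/76000 = 2.656 mg/L.
8.7%/h lost → k = −ln(1 − 0.087) = 0.09102 h⁻¹.
Set 2.656·exp(−k·t) = 0.57 → t = ln(2.656/0.57)/k = 60870 s = 16.91 h.
Distance = v·t = 0.24·60870 = 14610 m = 14.61 km.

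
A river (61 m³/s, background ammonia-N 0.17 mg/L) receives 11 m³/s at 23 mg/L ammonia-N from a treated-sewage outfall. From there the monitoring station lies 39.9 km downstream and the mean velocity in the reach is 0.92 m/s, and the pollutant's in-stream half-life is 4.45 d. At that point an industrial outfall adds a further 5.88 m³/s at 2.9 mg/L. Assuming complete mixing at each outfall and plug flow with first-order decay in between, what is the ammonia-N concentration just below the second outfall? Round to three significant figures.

After mixing, C = (61.00·0.1700 + 11.00·23.00) / 72.00 = 263.4/72.00 = 3.658 mg/L; combined flow 72.00 m³/s.
Travel time t = 39.9·1000 / 0.92 = 43370 s = 12.05 h.
Half-life 4.45 d → k = ln 2 / 4.45 = 0.1558 d⁻¹.
After decay, C = 3.658 × e^(−kt) = 3.658 × 0.9248 = 3.383 mg/L.
Second outfall: C = (72.00·3.383 + 5.880·2.900)/77.88 = 3.346 mg/L.

3.35 mg/L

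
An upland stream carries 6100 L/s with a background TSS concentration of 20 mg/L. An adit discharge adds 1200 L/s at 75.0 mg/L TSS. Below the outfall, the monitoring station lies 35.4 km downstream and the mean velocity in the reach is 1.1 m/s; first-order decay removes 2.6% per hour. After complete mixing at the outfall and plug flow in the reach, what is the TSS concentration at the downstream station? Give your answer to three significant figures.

Mixed concentration C = ΣQC/ΣQ = (6100·20.00 + 1200·75.00) / 7300 = 212000/7300 = 29.04 mg/L.
Travel time t = 35.4·1000 / 1.1 = 32180 s = 8.939 h.
2.6%/h lost → k = −ln(1 − 0.026) = 0.02634 h⁻¹.
First-order decay: C = 29.04·exp(−k·t) = 29.04·0.7902 = 22.95 mg/L.

22.9 mg/L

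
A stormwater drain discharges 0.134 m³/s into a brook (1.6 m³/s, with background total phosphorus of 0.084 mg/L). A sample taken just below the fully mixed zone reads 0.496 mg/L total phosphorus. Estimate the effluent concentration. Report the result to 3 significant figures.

Mass balance: 1.600·0.08400 + 0.1340·Cₑ = 1.734·0.4960
→ Cₑ = (1.734·0.4960 − 1.600·0.08400) / 0.1340 = 5.415 mg/L.

5.42 mg/L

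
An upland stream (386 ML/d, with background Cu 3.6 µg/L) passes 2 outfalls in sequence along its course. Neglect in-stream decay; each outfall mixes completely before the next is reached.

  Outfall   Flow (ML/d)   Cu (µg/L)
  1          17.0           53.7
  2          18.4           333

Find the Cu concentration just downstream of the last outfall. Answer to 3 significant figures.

20.0 µg/L

After outfall 1: Q = 386.0 + 17.00 = 403.0 ML/d; C = (386.0·3.600 + 17.00·53.70)/403.0 = 5.713 µg/L.
After outfall 2: Q = 403.0 + 18.40 = 421.4 ML/d; C = (403.0·5.713 + 18.40·333.0)/421.4 = 20.00 µg/L.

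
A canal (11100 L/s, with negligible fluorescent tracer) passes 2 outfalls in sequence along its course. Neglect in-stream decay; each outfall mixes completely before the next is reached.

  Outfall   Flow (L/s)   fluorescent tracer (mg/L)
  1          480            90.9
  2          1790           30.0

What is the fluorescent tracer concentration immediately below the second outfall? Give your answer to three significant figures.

After outfall 1: Q = 11100 + 480.0 = 11580 L/s; C = (11100·0 + 480.0·90.90)/11580 = 3.768 mg/L.
After outfall 2: Q = 11580 + 1790 = 13370 L/s; C = (11580·3.768 + 1790·30.00)/13370 = 7.280 mg/L.

7.28 mg/L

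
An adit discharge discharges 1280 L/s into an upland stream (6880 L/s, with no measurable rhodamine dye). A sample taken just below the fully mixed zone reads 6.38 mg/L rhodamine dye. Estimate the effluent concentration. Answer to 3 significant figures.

40.7 mg/L

Mass balance: 6880·0 + 1280·Cₑ = 8160·6.380
→ Cₑ = (8160·6.380 − 6880·0) / 1280 = 40.67 mg/L.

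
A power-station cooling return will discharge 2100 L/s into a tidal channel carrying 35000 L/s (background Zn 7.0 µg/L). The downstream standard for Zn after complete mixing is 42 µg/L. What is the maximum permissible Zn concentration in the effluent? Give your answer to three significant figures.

625 µg/L

At the limit, (Qr·Cr + Qe·Cₑ)/(Qr + Qe) = 42:
Cₑ = (37100·42 − 35000·7.000) / 2100 = 625.3 µg/L.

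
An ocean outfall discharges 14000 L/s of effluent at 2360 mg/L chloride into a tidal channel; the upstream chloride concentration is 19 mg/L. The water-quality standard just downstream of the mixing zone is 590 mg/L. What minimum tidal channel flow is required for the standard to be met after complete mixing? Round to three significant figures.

43400 L/s

Set C_mix = 590: (Q·19.00 + 14000·2360) / (Q + 14000) = 590
→ Q = 14000·(2360 − 590)/(590 − 19.00) = 43400 L/s.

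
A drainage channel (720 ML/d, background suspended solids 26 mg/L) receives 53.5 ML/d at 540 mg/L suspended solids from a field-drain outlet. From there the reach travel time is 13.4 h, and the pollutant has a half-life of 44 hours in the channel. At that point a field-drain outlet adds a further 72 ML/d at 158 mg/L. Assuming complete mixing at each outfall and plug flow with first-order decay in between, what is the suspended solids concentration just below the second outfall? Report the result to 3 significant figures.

59.0 mg/L

After mixing, C = (720.0·26.00 + 53.50·540.0) / 773.5 = 47610/773.5 = 61.55 mg/L; combined flow 773.5 ML/d.
Half-life 44 h → k = ln 2 / 44 = 0.01575 h⁻¹ = 0.3781 d⁻¹.
Decay over the reach: 61.55·exp(−kt) = 61.55·0.8097 = 49.84 mg/L.
Second outfall: C = (773.5·49.84 + 72.00·158.0)/845.5 = 59.05 mg/L.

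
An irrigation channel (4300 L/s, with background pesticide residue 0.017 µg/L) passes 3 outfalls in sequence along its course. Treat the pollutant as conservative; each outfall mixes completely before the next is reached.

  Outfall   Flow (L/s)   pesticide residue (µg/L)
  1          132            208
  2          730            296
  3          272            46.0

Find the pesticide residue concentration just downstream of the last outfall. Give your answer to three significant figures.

47.1 µg/L

Outfall 1: combined Q = 4432 L/s; C = (4300·0.01700 + 132.0·208.0)/4432 = 6.211 µg/L.
Outfall 2: combined Q = 5162 L/s; C = (4432·6.211 + 730.0·296.0)/5162 = 47.19 µg/L.
Outfall 3: combined Q = 5434 L/s; C = (5162·47.19 + 272.0·46.00)/5434 = 47.13 µg/L.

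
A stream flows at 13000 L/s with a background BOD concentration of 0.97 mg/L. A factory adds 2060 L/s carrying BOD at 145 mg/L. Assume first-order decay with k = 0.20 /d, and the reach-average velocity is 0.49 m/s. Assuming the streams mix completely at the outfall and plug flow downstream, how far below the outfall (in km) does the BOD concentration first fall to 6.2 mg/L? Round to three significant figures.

Flow-weighted average: C = (13000·0.9700 + 2060·145.0) / 15060 = 311300/15060 = 20.67 mg/L.
Set 20.67·exp(−k·t) = 6.2 → t = ln(20.67/6.2)/k = 520200 s = 144.5 h.
Distance = v·t = 0.49·520200 = 254900 m = 254.9 km.

255 km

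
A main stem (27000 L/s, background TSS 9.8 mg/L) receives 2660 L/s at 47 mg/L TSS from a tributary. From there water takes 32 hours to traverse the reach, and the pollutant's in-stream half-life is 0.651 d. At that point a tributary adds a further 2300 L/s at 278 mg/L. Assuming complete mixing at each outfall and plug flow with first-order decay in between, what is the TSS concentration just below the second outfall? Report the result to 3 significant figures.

23.0 mg/L

Mixed concentration C = ΣQC/ΣQ = (27000·9.800 + 2660·47.00) / 29660 = 389600/29660 = 13.14 mg/L; combined flow 29660 L/s.
Half-life 0.651 d → k = ln 2 / 0.651 = 1.065 d⁻¹.
First-order decay: C = 13.14·exp(−k·t) = 13.14·0.2418 = 3.176 mg/L.
Second outfall: C = (29660·3.176 + 2300·278.0)/31960 = 22.95 mg/L.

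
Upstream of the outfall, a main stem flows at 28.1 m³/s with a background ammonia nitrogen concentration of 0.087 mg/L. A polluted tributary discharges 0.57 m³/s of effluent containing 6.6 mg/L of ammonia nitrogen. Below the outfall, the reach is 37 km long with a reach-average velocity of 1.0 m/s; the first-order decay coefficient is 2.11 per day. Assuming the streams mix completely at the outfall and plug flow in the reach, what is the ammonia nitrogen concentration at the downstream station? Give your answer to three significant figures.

0.0877 mg/L

After mixing, C = (28.10·0.08700 + 0.5700·6.600) / 28.67 = 6.207/28.67 = 0.2165 mg/L.
Travel time t = 37·1000 / 1.0 = 37000 s = 10.28 h.
After decay, C = 0.2165 × e^(−kt) = 0.2165 × 0.4051 = 0.08770 mg/L.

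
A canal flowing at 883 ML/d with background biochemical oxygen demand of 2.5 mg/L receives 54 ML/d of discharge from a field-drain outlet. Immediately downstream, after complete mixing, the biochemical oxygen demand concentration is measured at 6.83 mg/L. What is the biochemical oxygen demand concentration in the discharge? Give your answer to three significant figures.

77.6 mg/L

Mass balance: 883.0·2.500 + 54.00·Cₑ = 937.0·6.830
→ Cₑ = (937.0·6.830 − 883.0·2.500) / 54.00 = 77.63 mg/L.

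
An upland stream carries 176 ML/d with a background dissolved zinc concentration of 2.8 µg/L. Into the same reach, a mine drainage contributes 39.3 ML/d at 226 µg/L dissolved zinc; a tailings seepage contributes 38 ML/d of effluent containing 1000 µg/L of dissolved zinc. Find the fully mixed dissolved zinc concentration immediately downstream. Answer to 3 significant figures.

187 µg/L

After mixing, C = (176.0·2.800 + 39.30·226.0 + 38.00·1000) / 253.3 = 47370/253.3 = 187.0 µg/L.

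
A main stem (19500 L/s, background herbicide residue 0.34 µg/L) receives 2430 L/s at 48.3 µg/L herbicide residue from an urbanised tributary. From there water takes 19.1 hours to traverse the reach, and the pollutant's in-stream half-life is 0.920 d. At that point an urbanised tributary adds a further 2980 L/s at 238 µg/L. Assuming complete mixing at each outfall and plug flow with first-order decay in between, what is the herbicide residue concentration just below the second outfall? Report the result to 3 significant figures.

Conservation of mass: C = (19500·0.3400 + 2430·48.30) / 21930 = 124000/21930 = 5.654 µg/L; combined flow 21930 L/s.
Half-life 0.920 d → k = ln 2 / 0.920 = 0.7534 d⁻¹.
First-order decay: C = 5.654·exp(−k·t) = 5.654·0.5490 = 3.104 µg/L.
At the second outfall, C = (21930·3.104 + 2980·238.0) / (21930 + 2980) = 31.21 µg/L.

31.2 µg/L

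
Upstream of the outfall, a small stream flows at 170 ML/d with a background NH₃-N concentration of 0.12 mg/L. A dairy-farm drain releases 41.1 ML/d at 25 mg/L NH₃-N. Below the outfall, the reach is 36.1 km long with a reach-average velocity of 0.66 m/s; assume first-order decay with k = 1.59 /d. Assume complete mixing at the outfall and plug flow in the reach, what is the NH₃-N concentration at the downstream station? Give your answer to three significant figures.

1.81 mg/L

Mass balance: C = (170.0·0.1200 + 41.10·25.00) / 211.1 = 1048/211.1 = 4.964 mg/L.
Travel time t = 36.1·1000 / 0.66 = 54700 s = 15.19 h.
First-order decay: C = 4.964·exp(−k·t) = 4.964·0.3655 = 1.814 mg/L.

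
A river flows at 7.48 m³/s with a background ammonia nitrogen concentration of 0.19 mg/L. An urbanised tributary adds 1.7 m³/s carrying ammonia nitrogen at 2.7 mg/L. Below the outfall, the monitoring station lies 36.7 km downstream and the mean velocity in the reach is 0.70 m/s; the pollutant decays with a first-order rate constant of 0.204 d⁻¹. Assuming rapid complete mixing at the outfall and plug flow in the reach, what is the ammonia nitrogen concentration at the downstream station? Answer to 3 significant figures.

Flow-weighted average: C = (7.480·0.1900 + 1.700·2.700) / 9.180 = 6.011/9.180 = 0.6548 mg/L.
Travel time t = 36.7·1000 / 0.70 = 52430 s = 14.56 h.
Applying C = C₀e^(−kt): 0.6548 × 0.8836 = 0.5786 mg/L.

0.579 mg/L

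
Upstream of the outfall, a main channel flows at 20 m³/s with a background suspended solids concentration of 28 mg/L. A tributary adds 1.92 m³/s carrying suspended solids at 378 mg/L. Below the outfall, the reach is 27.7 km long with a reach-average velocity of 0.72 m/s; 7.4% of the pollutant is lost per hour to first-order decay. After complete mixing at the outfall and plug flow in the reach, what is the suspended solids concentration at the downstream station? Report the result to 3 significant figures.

Conservation of mass: C = (20.00·28.00 + 1.920·378.0) / 21.92 = 1286/21.92 = 58.66 mg/L.
Travel time t = 27.7·1000 / 0.72 = 38470 s = 10.69 h.
7.4%/h lost → k = −ln(1 − 0.074) = 0.07688 h⁻¹.
After decay, C = 58.66 × e^(−kt) = 58.66 × 0.4397 = 25.79 mg/L.

25.8 mg/L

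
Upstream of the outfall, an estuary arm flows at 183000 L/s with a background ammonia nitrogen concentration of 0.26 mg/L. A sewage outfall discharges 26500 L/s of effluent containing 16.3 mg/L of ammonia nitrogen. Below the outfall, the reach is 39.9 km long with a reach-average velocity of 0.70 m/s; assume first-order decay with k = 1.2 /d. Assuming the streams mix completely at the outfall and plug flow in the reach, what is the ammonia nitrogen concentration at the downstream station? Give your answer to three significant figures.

Mass balance: C = (183000·0.2600 + 26500·16.30) / 209500 = 479500/209500 = 2.289 mg/L.
Travel time t = 39.9·1000 / 0.70 = 57000 s = 15.83 h.
After decay, C = 2.289 × e^(−kt) = 2.289 × 0.4531 = 1.037 mg/L.

1.04 mg/L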